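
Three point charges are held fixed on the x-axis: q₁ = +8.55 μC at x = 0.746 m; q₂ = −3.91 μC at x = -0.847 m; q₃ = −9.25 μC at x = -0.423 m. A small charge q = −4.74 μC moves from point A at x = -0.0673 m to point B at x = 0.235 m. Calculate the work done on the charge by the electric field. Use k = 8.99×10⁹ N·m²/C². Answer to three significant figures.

0.834 J

The work done by the electric force is W_field = −ΔU = −q(V_B − V_A) = q(V_A − V_B).
At A: distances to the source charges are 0.813 m, 0.780 m, 0.356 m; V_A = Σ kqᵢ/rᵢ = -1.84×10⁵ V.
At B: distances to the source charges are 0.511 m, 1.08 m, 0.658 m; V_B = Σ kqᵢ/rᵢ = -8450 V.
ΔV = V_B − V_A = 1.76×10⁵ V.
W_field = −qΔV = −(-4.74×10⁻⁶ C)(1.76×10⁵ V) = 0.834 J.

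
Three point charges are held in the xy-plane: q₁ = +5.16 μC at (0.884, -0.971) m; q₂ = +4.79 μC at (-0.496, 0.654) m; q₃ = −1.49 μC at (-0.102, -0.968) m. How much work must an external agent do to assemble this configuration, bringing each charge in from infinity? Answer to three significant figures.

The work to assemble the configuration equals its total potential energy, U = Σ kqᵢqⱼ/rᵢⱼ over all pairs.
Pair separations: r₁₂ = 2.13 m, r₁₃ = 0.986 m, r₂₃ = 1.67 m.
U = (0.104) + (-0.0701) + (-0.0384) = -4.31×10⁻³ J.

-4.31×10⁻³ J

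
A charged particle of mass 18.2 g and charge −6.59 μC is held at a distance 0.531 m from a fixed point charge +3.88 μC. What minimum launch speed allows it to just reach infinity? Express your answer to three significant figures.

6.90 m/s

To just escape, total mechanical energy must reach zero at infinity: ½mv²_min + U = 0, so ½mv²_min = −U = |kQq|/r.
|U| = |kQq|/r = (8.99×10⁹ N·m²/C²)(3.88×10⁻⁶)(6.59×10⁻⁶)/(0.531) = 0.433 J.
v_min = √(2|U|/m) = √(2·0.433/0.0182) = 6.90 m/s.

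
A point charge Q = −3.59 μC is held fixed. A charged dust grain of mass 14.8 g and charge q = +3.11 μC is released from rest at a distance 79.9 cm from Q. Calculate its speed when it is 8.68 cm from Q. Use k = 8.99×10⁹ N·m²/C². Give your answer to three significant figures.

Only the electrostatic force acts, so mechanical energy is conserved: ½mv² = U₁ − U₂ = kQq(1/r₁ − 1/r₂).
U₁ − U₂ = (8.99×10⁹ N·m²/C²)(-3.59×10⁻⁶ C)(3.11×10⁻⁶ C)(1/0.799 − 1/0.0868) = 1.03 J.
v = √(2·1.03/0.0148) = 11.8 m/s.

11.8 m/s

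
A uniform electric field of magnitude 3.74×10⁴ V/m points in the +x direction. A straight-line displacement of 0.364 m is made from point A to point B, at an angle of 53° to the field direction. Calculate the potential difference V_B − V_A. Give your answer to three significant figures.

-8190 V

Only the component of displacement along E changes the potential: ΔV = −E·d·cosθ.
ΔV = −(3.74×10⁴ V/m)(0.364 m)cos53° = -8190 V.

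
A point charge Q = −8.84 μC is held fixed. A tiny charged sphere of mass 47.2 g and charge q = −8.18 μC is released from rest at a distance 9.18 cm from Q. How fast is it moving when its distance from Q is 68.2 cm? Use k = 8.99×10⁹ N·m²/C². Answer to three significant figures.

Only the electrostatic force acts, so mechanical energy is conserved: ½mv² = U₁ − U₂ = kQq(1/r₁ − 1/r₂).
U₁ − U₂ = (8.99×10⁹ N·m²/C²)(-8.84×10⁻⁶ C)(-8.18×10⁻⁶ C)(1/0.0918 − 1/0.682) = 6.13 J.
v = √(2·6.13/0.0472) = 16.1 m/s.

16.1 m/s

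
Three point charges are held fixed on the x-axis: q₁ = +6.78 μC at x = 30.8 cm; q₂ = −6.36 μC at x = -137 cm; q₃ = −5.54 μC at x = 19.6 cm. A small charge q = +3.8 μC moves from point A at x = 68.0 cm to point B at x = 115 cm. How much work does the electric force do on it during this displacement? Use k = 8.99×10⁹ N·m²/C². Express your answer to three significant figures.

The work done by the electric force is W_field = −ΔU = −q(V_B − V_A) = q(V_A − V_B).
At A: distances to the source charges are 0.372 m, 2.05 m, 0.484 m; V_A = Σ kqᵢ/rᵢ = 3.31×10⁴ V.
At B: distances to the source charges are 0.842 m, 2.52 m, 0.954 m; V_B = Σ kqᵢ/rᵢ = -2510 V.
ΔV = V_B − V_A = -3.56×10⁴ V.
W_field = −qΔV = −(3.80×10⁻⁶ C)(-3.56×10⁴ V) = 0.135 J.

0.135 J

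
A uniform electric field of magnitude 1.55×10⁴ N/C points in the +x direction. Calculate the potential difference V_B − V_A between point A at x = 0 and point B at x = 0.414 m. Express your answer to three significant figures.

-6420 V

In a uniform field, potential decreases in the direction of E: V_B − V_A = −E·Δx.
V_B − V_A = −(1.55×10⁴ V/m)(0.414 m) = -6420 V.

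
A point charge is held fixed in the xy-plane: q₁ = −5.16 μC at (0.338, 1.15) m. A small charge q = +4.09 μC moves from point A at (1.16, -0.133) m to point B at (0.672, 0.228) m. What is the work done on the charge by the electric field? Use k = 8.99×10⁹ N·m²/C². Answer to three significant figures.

The work done by the electric force is W_field = −ΔU = −q(V_B − V_A) = q(V_A − V_B).
At A: distance to the source charge is 1.52 m; V_A = kq₁/r = -3.04×10⁴ V.
At B: distance to the source charge is 0.981 m; V_B = kq₁/r = -4.73×10⁴ V.
ΔV = V_B − V_A = -1.69×10⁴ V.
W_field = −qΔV = −(4.09×10⁻⁶ C)(-1.69×10⁴ V) = 0.0690 J.

0.0690 J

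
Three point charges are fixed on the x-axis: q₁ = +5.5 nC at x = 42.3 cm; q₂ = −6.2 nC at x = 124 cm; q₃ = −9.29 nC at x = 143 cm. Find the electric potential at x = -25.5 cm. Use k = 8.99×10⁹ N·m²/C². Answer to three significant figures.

Electric potential is a scalar, so the contributions from each charge add algebraically: V = Σ kqᵢ/rᵢ.
Distances from the field point to each charge: r₁ = 0.678 m, r₂ = 1.50 m, r₃ = 1.69 m.
V = k[(5.50×10⁻⁹)/(0.678) + (-6.20×10⁻⁹)/(1.50) + (-9.29×10⁻⁹)/(1.69)] = -13.9 V.

-13.9 V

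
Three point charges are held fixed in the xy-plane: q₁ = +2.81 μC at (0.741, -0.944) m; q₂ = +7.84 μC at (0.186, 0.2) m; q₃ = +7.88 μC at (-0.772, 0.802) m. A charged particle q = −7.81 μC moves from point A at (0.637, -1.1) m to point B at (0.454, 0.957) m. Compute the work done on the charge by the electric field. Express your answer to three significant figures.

The work done by the electric force is W_field = −ΔU = −q(V_B − V_A) = q(V_A − V_B).
At A: distances to the source charges are 0.187 m, 1.38 m, 2.37 m; V_A = Σ kqᵢ/rᵢ = 2.16×10⁵ V.
At B: distances to the source charges are 1.92 m, 0.803 m, 1.24 m; V_B = Σ kqᵢ/rᵢ = 1.58×10⁵ V.
ΔV = V_B − V_A = -5.77×10⁴ V.
W_field = −qΔV = −(-7.81×10⁻⁶ C)(-5.77×10⁴ V) = -0.450 J.

-0.450 J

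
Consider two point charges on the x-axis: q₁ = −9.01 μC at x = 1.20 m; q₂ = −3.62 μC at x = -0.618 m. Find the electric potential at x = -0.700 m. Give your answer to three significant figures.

The total potential is the scalar sum of each charge's contribution, V = Σ kqᵢ/rᵢ.
Distances from the field point to each charge: r₁ = 1.90 m, r₂ = 0.0820 m.
V = k[(-9.01×10⁻⁶)/(1.90) + (-3.62×10⁻⁶)/(0.0820)] = -4.40×10⁵ V.

-4.40×10⁵ V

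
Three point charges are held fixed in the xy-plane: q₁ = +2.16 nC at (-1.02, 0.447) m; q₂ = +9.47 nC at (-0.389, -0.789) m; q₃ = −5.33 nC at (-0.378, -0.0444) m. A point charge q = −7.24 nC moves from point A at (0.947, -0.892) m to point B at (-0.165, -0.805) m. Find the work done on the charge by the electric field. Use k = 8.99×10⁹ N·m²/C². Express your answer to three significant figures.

2.10×10⁻⁶ J

The work done by the electric force is W_field = −ΔU = −q(V_B − V_A) = q(V_A − V_B).
At A: distances to the source charges are 2.38 m, 1.34 m, 1.57 m; V_A = Σ kqᵢ/rᵢ = 41.2 V.
At B: distances to the source charges are 1.52 m, 0.225 m, 0.790 m; V_B = Σ kqᵢ/rᵢ = 331 V.
ΔV = V_B − V_A = 290 V.
W_field = −qΔV = −(-7.24×10⁻⁹ C)(290 V) = 2.10×10⁻⁶ J.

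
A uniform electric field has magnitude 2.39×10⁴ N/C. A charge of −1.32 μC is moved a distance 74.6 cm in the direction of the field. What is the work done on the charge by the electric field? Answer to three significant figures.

The potential change for a displacement 74.6 cm in the direction of the field is ΔV = −Ed = -1.78×10⁴ V.
W_field = −qΔV = -0.0235 J.

-0.0235 J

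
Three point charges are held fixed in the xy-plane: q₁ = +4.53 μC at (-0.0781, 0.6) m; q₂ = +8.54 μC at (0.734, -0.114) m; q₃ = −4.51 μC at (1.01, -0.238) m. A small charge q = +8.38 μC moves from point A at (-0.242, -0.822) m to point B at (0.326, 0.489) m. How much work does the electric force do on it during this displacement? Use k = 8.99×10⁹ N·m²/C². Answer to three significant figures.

The work done by the electric force is W_field = −ΔU = −q(V_B − V_A) = q(V_A − V_B).
At A: distances to the source charges are 1.43 m, 1.21 m, 1.38 m; V_A = Σ kqᵢ/rᵢ = 6.28×10⁴ V.
At B: distances to the source charges are 0.419 m, 0.728 m, 0.998 m; V_B = Σ kqᵢ/rᵢ = 1.62×10⁵ V.
ΔV = V_B − V_A = 9.92×10⁴ V.
W_field = −qΔV = −(8.38×10⁻⁶ C)(9.92×10⁴ V) = -0.832 J.

-0.832 J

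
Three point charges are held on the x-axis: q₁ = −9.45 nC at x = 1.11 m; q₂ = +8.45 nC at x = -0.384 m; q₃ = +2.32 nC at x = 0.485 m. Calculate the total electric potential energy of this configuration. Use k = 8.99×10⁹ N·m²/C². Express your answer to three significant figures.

The assembly work is the sum of pairwise potential energies, U = Σ_{i<j} kqᵢqⱼ/rᵢⱼ.
Pair separations: r₁₂ = 1.49 m, r₁₃ = 0.625 m, r₂₃ = 0.869 m.
U = (-4.81×10⁻⁷) + (-3.15×10⁻⁷) + (2.03×10⁻⁷) = -5.93×10⁻⁷ J.

-5.93×10⁻⁷ J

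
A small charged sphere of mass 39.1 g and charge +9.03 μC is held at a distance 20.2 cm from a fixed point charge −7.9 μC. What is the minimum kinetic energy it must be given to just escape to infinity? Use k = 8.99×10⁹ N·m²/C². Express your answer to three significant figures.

To just escape, total mechanical energy must reach zero at infinity: ½mv²_min + U = 0, so ½mv²_min = −U = |kQq|/r.
|U| = |kQq|/r = (8.99×10⁹ N·m²/C²)(7.90×10⁻⁶)(9.03×10⁻⁶)/(0.202) = 3.17 J.

3.17 J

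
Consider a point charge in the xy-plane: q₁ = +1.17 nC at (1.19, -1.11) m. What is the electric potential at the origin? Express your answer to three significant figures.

6.46 V

Electric potential is a scalar, so the contributions from each charge add algebraically: V = Σ kqᵢ/rᵢ.
Distances from the field point to each charge: r₁ = 1.63 m.
V = k[(1.17×10⁻⁹)/(1.63)] = 6.46 V.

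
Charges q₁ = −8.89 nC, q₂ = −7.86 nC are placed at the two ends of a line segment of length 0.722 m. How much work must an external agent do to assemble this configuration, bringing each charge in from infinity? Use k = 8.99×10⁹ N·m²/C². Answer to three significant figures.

8.70×10⁻⁷ J

The work to assemble the configuration equals its total potential energy, U = Σ kqᵢqⱼ/rᵢⱼ over all pairs.
The separation is r = 0.722 m.
U = (8.70×10⁻⁷) = 8.70×10⁻⁷ J.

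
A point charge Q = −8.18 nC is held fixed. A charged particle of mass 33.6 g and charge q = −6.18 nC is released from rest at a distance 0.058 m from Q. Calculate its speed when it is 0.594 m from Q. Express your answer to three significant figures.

Only the electrostatic force acts, so mechanical energy is conserved: ½mv² = U₁ − U₂ = kQq(1/r₁ − 1/r₂).
U₁ − U₂ = (8.99×10⁹ N·m²/C²)(-8.18×10⁻⁹ C)(-6.18×10⁻⁹ C)(1/0.0580 − 1/0.594) = 7.07×10⁻⁶ J.
v = √(2·7.07×10⁻⁶/0.0336) = 0.0205 m/s.

0.0205 m/s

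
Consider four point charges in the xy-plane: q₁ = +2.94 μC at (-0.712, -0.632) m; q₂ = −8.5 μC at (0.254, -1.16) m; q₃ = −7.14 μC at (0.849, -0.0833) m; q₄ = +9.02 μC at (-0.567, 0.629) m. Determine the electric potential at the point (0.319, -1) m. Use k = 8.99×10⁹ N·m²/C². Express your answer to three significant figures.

-4.35×10⁵ V

Electric potential is a scalar, so the contributions from each charge add algebraically: V = Σ kqᵢ/rᵢ.
Distances from the field point to each charge: r₁ = 1.09 m, r₂ = 0.173 m, r₃ = 1.06 m, r₄ = 1.85 m.
V = k[(2.94×10⁻⁶)/(1.09) + (-8.50×10⁻⁶)/(0.173) + (-7.14×10⁻⁶)/(1.06) + (9.02×10⁻⁶)/(1.85)] = -4.35×10⁵ V.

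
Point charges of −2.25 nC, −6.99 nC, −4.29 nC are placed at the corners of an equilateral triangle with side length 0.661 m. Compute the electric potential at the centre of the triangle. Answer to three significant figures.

Electric potential is a scalar, so the contributions from each charge add algebraically: V = Σ kqᵢ/rᵢ.
The distance from each vertex to the centroid is a/√3 = 0.382 m.
V = k[(-2.25×10⁻⁹)/(0.382) + (-6.99×10⁻⁹)/(0.382) + (-4.29×10⁻⁹)/(0.382)] = -319 V.

-319 V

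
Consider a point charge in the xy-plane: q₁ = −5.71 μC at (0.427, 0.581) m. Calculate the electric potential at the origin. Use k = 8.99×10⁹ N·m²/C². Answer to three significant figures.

Electric potential is a scalar, so the contributions from each charge add algebraically: V = Σ kqᵢ/rᵢ.
Distances from the field point to each charge: r₁ = 0.721 m.
V = k[(-5.71×10⁻⁶)/(0.721)] = -7.12×10⁴ V.

-7.12×10⁴ V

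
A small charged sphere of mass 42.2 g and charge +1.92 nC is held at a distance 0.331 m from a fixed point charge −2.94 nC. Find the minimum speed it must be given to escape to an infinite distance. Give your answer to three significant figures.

2.70×10⁻³ m/s

To just escape, total mechanical energy must reach zero at infinity: ½mv²_min + U = 0, so ½mv²_min = −U = |kQq|/r.
|U| = |kQq|/r = (8.99×10⁹ N·m²/C²)(2.94×10⁻⁹)(1.92×10⁻⁹)/(0.331) = 1.53×10⁻⁷ J.
v_min = √(2|U|/m) = √(2·1.53×10⁻⁷/0.0422) = 2.70×10⁻³ m/s.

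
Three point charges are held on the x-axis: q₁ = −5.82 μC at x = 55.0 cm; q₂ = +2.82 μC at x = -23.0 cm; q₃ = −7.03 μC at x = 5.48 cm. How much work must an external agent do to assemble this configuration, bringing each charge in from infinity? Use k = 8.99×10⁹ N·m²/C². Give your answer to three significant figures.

-0.0722 J

The assembly work is the sum of pairwise potential energies, U = Σ_{i<j} kqᵢqⱼ/rᵢⱼ.
Pair separations: r₁₂ = 0.780 m, r₁₃ = 0.495 m, r₂₃ = 0.285 m.
U = (-0.189) + (0.743) + (-0.626) = -0.0722 J.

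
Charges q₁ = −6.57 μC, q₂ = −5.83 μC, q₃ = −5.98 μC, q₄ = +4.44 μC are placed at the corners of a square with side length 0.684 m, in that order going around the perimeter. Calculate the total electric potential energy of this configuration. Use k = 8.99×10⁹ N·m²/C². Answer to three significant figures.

0.354 J

The assembly work is the sum of pairwise potential energies, U = Σ_{i<j} kqᵢqⱼ/rᵢⱼ.
The four side pairs have separation 0.684 m and the two diagonal pairs 0.967 m.
Summing all 6 pair terms gives U = 0.354 J.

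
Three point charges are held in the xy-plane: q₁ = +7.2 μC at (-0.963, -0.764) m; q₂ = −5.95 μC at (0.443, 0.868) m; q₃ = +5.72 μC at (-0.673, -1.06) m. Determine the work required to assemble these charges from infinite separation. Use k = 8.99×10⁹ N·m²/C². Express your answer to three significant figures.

The work to assemble the configuration equals its total potential energy, U = Σ kqᵢqⱼ/rᵢⱼ over all pairs.
Pair separations: r₁₂ = 2.15 m, r₁₃ = 0.414 m, r₂₃ = 2.23 m.
U = (-0.179) + (0.893) + (-0.137) = 0.577 J.

0.577 J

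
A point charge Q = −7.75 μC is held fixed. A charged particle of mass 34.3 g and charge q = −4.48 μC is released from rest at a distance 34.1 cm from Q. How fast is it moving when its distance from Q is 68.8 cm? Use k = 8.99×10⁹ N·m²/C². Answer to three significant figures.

5.19 m/s

Only the electrostatic force acts, so mechanical energy is conserved: ½mv² = U₁ − U₂ = kQq(1/r₁ − 1/r₂).
U₁ − U₂ = (8.99×10⁹ N·m²/C²)(-7.75×10⁻⁶ C)(-4.48×10⁻⁶ C)(1/0.341 − 1/0.688) = 0.462 J.
v = √(2·0.462/0.0343) = 5.19 m/s.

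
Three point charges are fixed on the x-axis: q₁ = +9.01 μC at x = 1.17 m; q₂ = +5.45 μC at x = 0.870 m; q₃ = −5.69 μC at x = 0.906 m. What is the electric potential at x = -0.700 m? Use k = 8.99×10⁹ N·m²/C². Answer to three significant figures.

4.27×10⁴ V

The total potential is the scalar sum of each charge's contribution, V = Σ kqᵢ/rᵢ.
Distances from the field point to each charge: r₁ = 1.87 m, r₂ = 1.57 m, r₃ = 1.61 m.
V = k[(9.01×10⁻⁶)/(1.87) + (5.45×10⁻⁶)/(1.57) + (-5.69×10⁻⁶)/(1.61)] = 4.27×10⁴ V.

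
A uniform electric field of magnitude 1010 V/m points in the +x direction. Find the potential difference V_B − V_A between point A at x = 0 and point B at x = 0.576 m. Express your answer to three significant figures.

-582 V

In a uniform field, potential decreases in the direction of E: V_B − V_A = −E·Δx.
V_B − V_A = −(1010 V/m)(0.576 m) = -582 V.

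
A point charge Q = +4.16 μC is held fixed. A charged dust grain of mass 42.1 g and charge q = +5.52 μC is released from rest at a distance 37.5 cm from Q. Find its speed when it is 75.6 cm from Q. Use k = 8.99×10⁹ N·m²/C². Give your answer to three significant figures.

Only the electrostatic force acts, so mechanical energy is conserved: ½mv² = U₁ − U₂ = kQq(1/r₁ − 1/r₂).
U₁ − U₂ = (8.99×10⁹ N·m²/C²)(4.16×10⁻⁶ C)(5.52×10⁻⁶ C)(1/0.375 − 1/0.756) = 0.277 J.
v = √(2·0.277/0.0421) = 3.63 m/s.

3.63 m/s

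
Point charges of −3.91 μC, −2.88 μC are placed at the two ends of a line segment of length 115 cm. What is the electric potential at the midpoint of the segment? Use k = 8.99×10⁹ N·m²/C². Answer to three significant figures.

-1.06×10⁵ V

The total potential is the scalar sum of each charge's contribution, V = Σ kqᵢ/rᵢ.
Each charge is 0.575 m from the midpoint.
V = k[(-3.91×10⁻⁶)/(0.575) + (-2.88×10⁻⁶)/(0.575)] = -1.06×10⁵ V.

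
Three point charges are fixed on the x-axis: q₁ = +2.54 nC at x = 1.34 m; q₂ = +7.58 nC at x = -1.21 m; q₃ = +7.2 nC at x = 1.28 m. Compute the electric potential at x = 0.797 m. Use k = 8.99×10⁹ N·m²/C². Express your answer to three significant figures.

210 V

Electric potential is a scalar, so the contributions from each charge add algebraically: V = Σ kqᵢ/rᵢ.
Distances from the field point to each charge: r₁ = 0.543 m, r₂ = 2.01 m, r₃ = 0.483 m.
V = k[(2.54×10⁻⁹)/(0.543) + (7.58×10⁻⁹)/(2.01) + (7.20×10⁻⁹)/(0.483)] = 210 V.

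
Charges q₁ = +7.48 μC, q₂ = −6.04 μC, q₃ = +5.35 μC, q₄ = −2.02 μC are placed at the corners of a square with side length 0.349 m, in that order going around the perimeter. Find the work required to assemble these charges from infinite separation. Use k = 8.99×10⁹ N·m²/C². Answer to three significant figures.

-1.71 J

The work to assemble the configuration equals its total potential energy, U = Σ kqᵢqⱼ/rᵢⱼ over all pairs.
The four side pairs have separation 0.349 m and the two diagonal pairs 0.494 m.
Summing all 6 pair terms gives U = -1.71 J.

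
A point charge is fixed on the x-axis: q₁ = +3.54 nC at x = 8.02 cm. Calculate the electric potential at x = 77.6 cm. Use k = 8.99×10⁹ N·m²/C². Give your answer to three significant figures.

The total potential is the scalar sum of each charge's contribution, V = Σ kqᵢ/rᵢ.
V = k[(3.54×10⁻⁹)/(0.696)] = 45.7 V.

45.7 V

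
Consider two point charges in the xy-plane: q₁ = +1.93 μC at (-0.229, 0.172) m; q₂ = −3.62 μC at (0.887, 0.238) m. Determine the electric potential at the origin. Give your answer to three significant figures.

2.51×10⁴ V

Electric potential is a scalar, so the contributions from each charge add algebraically: V = Σ kqᵢ/rᵢ.
Distances from the field point to each charge: r₁ = 0.286 m, r₂ = 0.918 m.
V = k[(1.93×10⁻⁶)/(0.286) + (-3.62×10⁻⁶)/(0.918)] = 2.51×10⁴ V.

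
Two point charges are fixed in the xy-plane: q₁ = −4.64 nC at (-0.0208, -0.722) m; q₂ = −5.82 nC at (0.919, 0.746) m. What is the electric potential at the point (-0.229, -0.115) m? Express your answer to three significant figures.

-101 V

Electric potential is a scalar, so the contributions from each charge add algebraically: V = Σ kqᵢ/rᵢ.
Distances from the field point to each charge: r₁ = 0.642 m, r₂ = 1.44 m.
V = k[(-4.64×10⁻⁹)/(0.642) + (-5.82×10⁻⁹)/(1.44)] = -101 V.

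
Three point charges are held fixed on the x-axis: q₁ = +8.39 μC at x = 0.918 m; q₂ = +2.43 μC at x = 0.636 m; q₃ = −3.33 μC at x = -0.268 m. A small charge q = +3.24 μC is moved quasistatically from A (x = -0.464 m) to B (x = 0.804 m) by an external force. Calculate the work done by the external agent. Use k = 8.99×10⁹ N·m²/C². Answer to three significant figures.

For quasistatic motion the external work equals the change in potential energy: W_ext = qΔV = q(V_B − V_A).
At A: distances to the source charges are 1.38 m, 1.10 m, 0.196 m; V_A = Σ kqᵢ/rᵢ = -7.83×10⁴ V.
At B: distances to the source charges are 0.114 m, 0.168 m, 1.07 m; V_B = Σ kqᵢ/rᵢ = 7.64×10⁵ V.
ΔV = V_B − V_A = 8.42×10⁵ V.
W_ext = qΔV = (3.24×10⁻⁶ C)(8.42×10⁵ V) = 2.73 J.

2.73 J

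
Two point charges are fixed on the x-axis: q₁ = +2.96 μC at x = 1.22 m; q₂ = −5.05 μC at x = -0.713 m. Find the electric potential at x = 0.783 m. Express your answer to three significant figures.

Electric potential is a scalar, so the contributions from each charge add algebraically: V = Σ kqᵢ/rᵢ.
Distances from the field point to each charge: r₁ = 0.437 m, r₂ = 1.50 m.
V = k[(2.96×10⁻⁶)/(0.437) + (-5.05×10⁻⁶)/(1.50)] = 3.05×10⁴ V.

3.05×10⁴ V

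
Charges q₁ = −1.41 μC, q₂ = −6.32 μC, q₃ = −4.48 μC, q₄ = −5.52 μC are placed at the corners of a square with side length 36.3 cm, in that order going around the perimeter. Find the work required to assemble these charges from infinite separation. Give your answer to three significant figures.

2.45 J

The work to assemble the configuration equals its total potential energy, U = Σ kqᵢqⱼ/rᵢⱼ over all pairs.
The four side pairs have separation 0.363 m and the two diagonal pairs 0.513 m.
Summing all 6 pair terms gives U = 2.45 J.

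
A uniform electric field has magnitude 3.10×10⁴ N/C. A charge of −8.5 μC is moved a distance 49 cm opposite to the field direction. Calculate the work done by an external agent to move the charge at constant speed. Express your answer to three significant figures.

-0.129 J

The potential change for a displacement 49 cm opposite to the field direction is ΔV = +Ed = 1.52×10⁴ V.
W_ext = qΔV = -0.129 J.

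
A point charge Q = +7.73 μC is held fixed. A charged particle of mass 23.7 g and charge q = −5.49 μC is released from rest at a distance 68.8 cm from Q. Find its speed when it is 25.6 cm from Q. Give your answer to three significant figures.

8.89 m/s

Only the electrostatic force acts, so mechanical energy is conserved: ½mv² = U₁ − U₂ = kQq(1/r₁ − 1/r₂).
U₁ − U₂ = (8.99×10⁹ N·m²/C²)(7.73×10⁻⁶ C)(-5.49×10⁻⁶ C)(1/0.688 − 1/0.256) = 0.936 J.
v = √(2·0.936/0.0237) = 8.89 m/s.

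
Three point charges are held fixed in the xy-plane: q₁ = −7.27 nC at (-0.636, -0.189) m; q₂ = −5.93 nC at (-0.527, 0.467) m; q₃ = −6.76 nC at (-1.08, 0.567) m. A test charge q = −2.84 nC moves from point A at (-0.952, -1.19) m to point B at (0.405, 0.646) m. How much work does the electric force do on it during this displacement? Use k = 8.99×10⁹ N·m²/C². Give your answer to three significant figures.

The work done by the electric force is W_field = −ΔU = −q(V_B − V_A) = q(V_A − V_B).
At A: distances to the source charges are 1.05 m, 1.71 m, 1.76 m; V_A = Σ kqᵢ/rᵢ = -128 V.
At B: distances to the source charges are 1.33 m, 0.949 m, 1.49 m; V_B = Σ kqᵢ/rᵢ = -146 V.
ΔV = V_B − V_A = -18.1 V.
W_field = −qΔV = −(-2.84×10⁻⁹ C)(-18.1 V) = -5.14×10⁻⁸ J.

-5.14×10⁻⁸ J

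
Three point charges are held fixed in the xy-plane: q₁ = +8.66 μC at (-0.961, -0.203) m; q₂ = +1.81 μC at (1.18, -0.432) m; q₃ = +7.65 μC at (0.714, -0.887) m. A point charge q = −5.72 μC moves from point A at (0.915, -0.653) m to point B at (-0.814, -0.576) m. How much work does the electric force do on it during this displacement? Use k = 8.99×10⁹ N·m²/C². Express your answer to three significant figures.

-0.366 J

The work done by the electric force is W_field = −ΔU = −q(V_B − V_A) = q(V_A − V_B).
At A: distances to the source charges are 1.93 m, 0.345 m, 0.308 m; V_A = Σ kqᵢ/rᵢ = 3.10×10⁵ V.
At B: distances to the source charges are 0.401 m, 2.00 m, 1.56 m; V_B = Σ kqᵢ/rᵢ = 2.46×10⁵ V.
ΔV = V_B − V_A = -6.40×10⁴ V.
W_field = −qΔV = −(-5.72×10⁻⁶ C)(-6.40×10⁴ V) = -0.366 J.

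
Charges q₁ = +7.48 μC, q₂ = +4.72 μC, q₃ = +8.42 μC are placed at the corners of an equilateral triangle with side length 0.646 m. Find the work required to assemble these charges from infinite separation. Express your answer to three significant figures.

The work to assemble the configuration equals its total potential energy, U = Σ kqᵢqⱼ/rᵢⱼ over all pairs.
All three pair separations equal the side length, 0.646 m.
U = (0.491) + (0.876) + (0.553) = 1.92 J.

1.92 J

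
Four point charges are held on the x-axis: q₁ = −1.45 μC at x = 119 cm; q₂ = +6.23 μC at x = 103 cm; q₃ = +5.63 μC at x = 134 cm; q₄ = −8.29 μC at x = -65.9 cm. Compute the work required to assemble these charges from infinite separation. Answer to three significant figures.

-0.406 J

The work to assemble the configuration equals its total potential energy, U = Σ kqᵢqⱼ/rᵢⱼ over all pairs.
Pair separations: r₁₂ = 0.160 m, r₁₃ = 0.150 m, r₁₄ = 1.85 m, r₂₃ = 0.310 m, r₂₄ = 1.69 m, r₃₄ = 2.00 m.
Summing all 6 pair terms gives U = -0.406 J.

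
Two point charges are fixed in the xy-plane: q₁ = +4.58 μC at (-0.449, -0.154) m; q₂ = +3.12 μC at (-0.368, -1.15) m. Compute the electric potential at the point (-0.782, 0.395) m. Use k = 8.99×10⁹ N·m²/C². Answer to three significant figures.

8.17×10⁴ V

Electric potential is a scalar, so the contributions from each charge add algebraically: V = Σ kqᵢ/rᵢ.
Distances from the field point to each charge: r₁ = 0.642 m, r₂ = 1.60 m.
V = k[(4.58×10⁻⁶)/(0.642) + (3.12×10⁻⁶)/(1.60)] = 8.17×10⁴ V.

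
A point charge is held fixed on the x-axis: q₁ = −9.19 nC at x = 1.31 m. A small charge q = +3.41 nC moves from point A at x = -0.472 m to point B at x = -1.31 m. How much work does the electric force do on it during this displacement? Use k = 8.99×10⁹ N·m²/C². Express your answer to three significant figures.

-5.06×10⁻⁸ J

The work done by the electric force is W_field = −ΔU = −q(V_B − V_A) = q(V_A − V_B).
At A: distance to the source charge is 1.78 m; V_A = kq₁/r = -46.4 V.
At B: distance to the source charge is 2.62 m; V_B = kq₁/r = -31.5 V.
ΔV = V_B − V_A = 14.8 V.
W_field = −qΔV = −(3.41×10⁻⁹ C)(14.8 V) = -5.06×10⁻⁸ J.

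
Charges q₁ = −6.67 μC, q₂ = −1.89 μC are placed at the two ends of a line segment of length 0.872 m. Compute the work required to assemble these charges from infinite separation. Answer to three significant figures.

The assembly work is the sum of pairwise potential energies, U = Σ_{i<j} kqᵢqⱼ/rᵢⱼ.
The separation is r = 0.872 m.
U = (0.130) = 0.130 J.

0.130 J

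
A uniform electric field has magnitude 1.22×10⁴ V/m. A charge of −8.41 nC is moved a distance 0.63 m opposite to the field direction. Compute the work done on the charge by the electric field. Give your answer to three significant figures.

The potential change for a displacement 0.63 m opposite to the field direction is ΔV = +Ed = 7690 V.
W_field = −qΔV = 6.46×10⁻⁵ J.

6.46×10⁻⁵ J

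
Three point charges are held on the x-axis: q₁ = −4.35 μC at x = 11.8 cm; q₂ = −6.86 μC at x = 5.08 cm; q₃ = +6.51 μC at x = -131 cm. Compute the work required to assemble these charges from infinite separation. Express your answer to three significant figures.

The assembly work is the sum of pairwise potential energies, U = Σ_{i<j} kqᵢqⱼ/rᵢⱼ.
Pair separations: r₁₂ = 0.0672 m, r₁₃ = 1.43 m, r₂₃ = 1.36 m.
U = (3.99) + (-0.178) + (-0.295) = 3.52 J.

3.52 J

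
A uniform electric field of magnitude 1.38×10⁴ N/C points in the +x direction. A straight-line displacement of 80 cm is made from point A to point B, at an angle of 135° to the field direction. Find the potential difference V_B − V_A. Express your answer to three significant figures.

7810 V

Only the component of displacement along E changes the potential: ΔV = −E·d·cosθ.
ΔV = −(1.38×10⁴ V/m)(0.800 m)cos135° = 7810 V.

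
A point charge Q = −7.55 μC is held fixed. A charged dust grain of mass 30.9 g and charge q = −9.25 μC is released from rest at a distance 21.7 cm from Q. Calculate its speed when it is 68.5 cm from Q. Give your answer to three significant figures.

11.3 m/s

Only the electrostatic force acts, so mechanical energy is conserved: ½mv² = U₁ − U₂ = kQq(1/r₁ − 1/r₂).
U₁ − U₂ = (8.99×10⁹ N·m²/C²)(-7.55×10⁻⁶ C)(-9.25×10⁻⁶ C)(1/0.217 − 1/0.685) = 1.98 J.
v = √(2·1.98/0.0309) = 11.3 m/s.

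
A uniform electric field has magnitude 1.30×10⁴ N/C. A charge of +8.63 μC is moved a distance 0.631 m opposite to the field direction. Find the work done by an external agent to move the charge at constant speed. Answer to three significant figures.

The potential change for a displacement 0.631 m opposite to the field direction is ΔV = +Ed = 8200 V.
W_ext = qΔV = 0.0708 J.

0.0708 J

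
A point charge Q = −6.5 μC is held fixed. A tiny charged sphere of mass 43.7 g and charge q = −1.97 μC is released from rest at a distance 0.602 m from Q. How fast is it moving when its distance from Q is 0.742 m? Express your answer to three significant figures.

1.29 m/s

Only the electrostatic force acts, so mechanical energy is conserved: ½mv² = U₁ − U₂ = kQq(1/r₁ − 1/r₂).
U₁ − U₂ = (8.99×10⁹ N·m²/C²)(-6.50×10⁻⁶ C)(-1.97×10⁻⁶ C)(1/0.602 − 1/0.742) = 0.0361 J.
v = √(2·0.0361/0.0437) = 1.29 m/s.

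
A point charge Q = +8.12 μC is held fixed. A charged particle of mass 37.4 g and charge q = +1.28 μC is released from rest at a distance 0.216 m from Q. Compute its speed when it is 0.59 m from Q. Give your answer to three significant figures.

3.83 m/s

Only the electrostatic force acts, so mechanical energy is conserved: ½mv² = U₁ − U₂ = kQq(1/r₁ − 1/r₂).
U₁ − U₂ = (8.99×10⁹ N·m²/C²)(8.12×10⁻⁶ C)(1.28×10⁻⁶ C)(1/0.216 − 1/0.590) = 0.274 J.
v = √(2·0.274/0.0374) = 3.83 m/s.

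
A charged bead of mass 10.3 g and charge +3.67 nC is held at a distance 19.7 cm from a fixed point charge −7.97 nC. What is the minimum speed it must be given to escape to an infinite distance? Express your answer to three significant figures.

To just escape, total mechanical energy must reach zero at infinity: ½mv²_min + U = 0, so ½mv²_min = −U = |kQq|/r.
|U| = |kQq|/r = (8.99×10⁹ N·m²/C²)(7.97×10⁻⁹)(3.67×10⁻⁹)/(0.197) = 1.33×10⁻⁶ J.
v_min = √(2|U|/m) = √(2·1.33×10⁻⁶/0.0103) = 0.0161 m/s.

0.0161 m/s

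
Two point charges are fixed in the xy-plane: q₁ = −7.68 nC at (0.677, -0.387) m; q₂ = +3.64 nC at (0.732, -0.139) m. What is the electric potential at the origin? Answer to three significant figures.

-44.6 V

Electric potential is a scalar, so the contributions from each charge add algebraically: V = Σ kqᵢ/rᵢ.
Distances from the field point to each charge: r₁ = 0.780 m, r₂ = 0.745 m.
V = k[(-7.68×10⁻⁹)/(0.780) + (3.64×10⁻⁹)/(0.745)] = -44.6 V.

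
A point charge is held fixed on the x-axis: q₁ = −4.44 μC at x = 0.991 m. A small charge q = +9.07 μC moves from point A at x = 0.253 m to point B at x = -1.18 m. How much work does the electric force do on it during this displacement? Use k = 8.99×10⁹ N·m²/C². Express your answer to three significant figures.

The work done by the electric force is W_field = −ΔU = −q(V_B − V_A) = q(V_A − V_B).
At A: distance to the source charge is 0.738 m; V_A = kq₁/r = -5.41×10⁴ V.
At B: distance to the source charge is 2.17 m; V_B = kq₁/r = -1.84×10⁴ V.
ΔV = V_B − V_A = 3.57×10⁴ V.
W_field = −qΔV = −(9.07×10⁻⁶ C)(3.57×10⁴ V) = -0.324 J.

-0.324 J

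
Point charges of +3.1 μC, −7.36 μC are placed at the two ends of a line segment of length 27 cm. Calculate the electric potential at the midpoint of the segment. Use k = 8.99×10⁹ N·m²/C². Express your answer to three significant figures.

-2.84×10⁵ V

The total potential is the scalar sum of each charge's contribution, V = Σ kqᵢ/rᵢ.
Each charge is 0.135 m from the midpoint.
V = k[(3.10×10⁻⁶)/(0.135) + (-7.36×10⁻⁶)/(0.135)] = -2.84×10⁵ V.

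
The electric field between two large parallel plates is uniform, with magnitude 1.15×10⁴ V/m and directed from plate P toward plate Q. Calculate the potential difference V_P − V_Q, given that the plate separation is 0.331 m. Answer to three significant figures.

In a uniform field, potential decreases in the direction of E: ΔV = −E·d for a displacement d parallel to E.
Going from Q to P is a displacement of 0.331 m opposite to the field, so V_P − V_Q = +Ed = 3810 V.

3810 V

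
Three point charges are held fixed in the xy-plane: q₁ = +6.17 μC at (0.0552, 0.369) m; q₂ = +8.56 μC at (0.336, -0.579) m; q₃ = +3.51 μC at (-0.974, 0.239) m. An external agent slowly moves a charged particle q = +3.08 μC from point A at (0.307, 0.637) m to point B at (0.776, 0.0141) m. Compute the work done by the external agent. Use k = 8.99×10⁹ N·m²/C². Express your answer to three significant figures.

For quasistatic motion the external work equals the change in potential energy: W_ext = qΔV = q(V_B − V_A).
At A: distances to the source charges are 0.368 m, 1.22 m, 1.34 m; V_A = Σ kqᵢ/rᵢ = 2.38×10⁵ V.
At B: distances to the source charges are 0.803 m, 0.738 m, 1.76 m; V_B = Σ kqᵢ/rᵢ = 1.91×10⁵ V.
ΔV = V_B − V_A = -4.65×10⁴ V.
W_ext = qΔV = (3.08×10⁻⁶ C)(-4.65×10⁴ V) = -0.143 J.

-0.143 J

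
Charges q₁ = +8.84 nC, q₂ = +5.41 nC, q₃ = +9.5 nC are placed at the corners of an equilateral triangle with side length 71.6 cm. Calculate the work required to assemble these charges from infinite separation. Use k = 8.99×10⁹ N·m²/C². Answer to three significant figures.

The work to assemble the configuration equals its total potential energy, U = Σ kqᵢqⱼ/rᵢⱼ over all pairs.
All three pair separations equal the side length, 0.716 m.
U = (6.00×10⁻⁷) + (1.05×10⁻⁶) + (6.45×10⁻⁷) = 2.30×10⁻⁶ J.

2.30×10⁻⁶ J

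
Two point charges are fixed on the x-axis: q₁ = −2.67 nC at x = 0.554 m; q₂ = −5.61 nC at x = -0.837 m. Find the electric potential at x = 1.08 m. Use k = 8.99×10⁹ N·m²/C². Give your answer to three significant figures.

Electric potential is a scalar, so the contributions from each charge add algebraically: V = Σ kqᵢ/rᵢ.
Distances from the field point to each charge: r₁ = 0.526 m, r₂ = 1.92 m.
V = k[(-2.67×10⁻⁹)/(0.526) + (-5.61×10⁻⁹)/(1.92)] = -71.9 V.

-71.9 V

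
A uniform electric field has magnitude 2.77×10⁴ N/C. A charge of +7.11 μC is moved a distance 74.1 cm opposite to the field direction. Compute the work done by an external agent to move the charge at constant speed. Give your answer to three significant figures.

The potential change for a displacement 74.1 cm opposite to the field direction is ΔV = +Ed = 2.05×10⁴ V.
W_ext = qΔV = 0.146 J.

0.146 J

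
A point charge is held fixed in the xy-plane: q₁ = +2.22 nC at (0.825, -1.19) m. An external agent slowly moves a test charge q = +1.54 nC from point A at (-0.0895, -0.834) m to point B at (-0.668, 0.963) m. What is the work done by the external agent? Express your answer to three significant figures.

-1.96×10⁻⁸ J

For quasistatic motion the external work equals the change in potential energy: W_ext = qΔV = q(V_B − V_A).
At A: distance to the source charge is 0.981 m; V_A = kq₁/r = 20.3 V.
At B: distance to the source charge is 2.62 m; V_B = kq₁/r = 7.62 V.
ΔV = V_B − V_A = -12.7 V.
W_ext = qΔV = (1.54×10⁻⁹ C)(-12.7 V) = -1.96×10⁻⁸ J.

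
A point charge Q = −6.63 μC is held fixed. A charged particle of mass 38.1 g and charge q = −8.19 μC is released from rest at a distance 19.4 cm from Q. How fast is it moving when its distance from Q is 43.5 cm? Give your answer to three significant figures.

8.55 m/s

Only the electrostatic force acts, so mechanical energy is conserved: ½mv² = U₁ − U₂ = kQq(1/r₁ − 1/r₂).
U₁ − U₂ = (8.99×10⁹ N·m²/C²)(-6.63×10⁻⁶ C)(-8.19×10⁻⁶ C)(1/0.194 − 1/0.435) = 1.39 J.
v = √(2·1.39/0.0381) = 8.55 m/s.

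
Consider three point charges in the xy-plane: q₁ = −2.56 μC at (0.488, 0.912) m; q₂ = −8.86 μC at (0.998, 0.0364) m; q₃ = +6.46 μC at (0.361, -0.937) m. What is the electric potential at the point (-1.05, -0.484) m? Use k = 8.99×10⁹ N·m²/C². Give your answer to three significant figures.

The total potential is the scalar sum of each charge's contribution, V = Σ kqᵢ/rᵢ.
Distances from the field point to each charge: r₁ = 2.08 m, r₂ = 2.11 m, r₃ = 1.48 m.
V = k[(-2.56×10⁻⁶)/(2.08) + (-8.86×10⁻⁶)/(2.11) + (6.46×10⁻⁶)/(1.48)] = -9590 V.

-9590 V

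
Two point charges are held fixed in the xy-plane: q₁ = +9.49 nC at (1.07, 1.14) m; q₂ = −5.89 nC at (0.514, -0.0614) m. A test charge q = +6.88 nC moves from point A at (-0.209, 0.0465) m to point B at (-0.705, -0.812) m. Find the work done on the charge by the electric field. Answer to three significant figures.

-1.18×10⁻⁷ J

The work done by the electric force is W_field = −ΔU = −q(V_B − V_A) = q(V_A − V_B).
At A: distances to the source charges are 1.68 m, 0.731 m; V_A = Σ kqᵢ/rᵢ = -21.7 V.
At B: distances to the source charges are 2.64 m, 1.43 m; V_B = Σ kqᵢ/rᵢ = -4.65 V.
ΔV = V_B − V_A = 17.1 V.
W_field = −qΔV = −(6.88×10⁻⁹ C)(17.1 V) = -1.18×10⁻⁷ J.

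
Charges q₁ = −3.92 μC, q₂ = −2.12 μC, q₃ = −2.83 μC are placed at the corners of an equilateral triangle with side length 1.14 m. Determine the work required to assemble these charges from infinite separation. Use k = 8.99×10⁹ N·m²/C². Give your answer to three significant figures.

The assembly work is the sum of pairwise potential energies, U = Σ_{i<j} kqᵢqⱼ/rᵢⱼ.
All three pair separations equal the side length, 1.14 m.
U = (0.0655) + (0.0875) + (0.0473) = 0.200 J.

0.200 J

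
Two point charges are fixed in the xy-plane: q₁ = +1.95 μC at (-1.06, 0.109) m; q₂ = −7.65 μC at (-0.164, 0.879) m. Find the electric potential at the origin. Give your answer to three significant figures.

-6.05×10⁴ V

The total potential is the scalar sum of each charge's contribution, V = Σ kqᵢ/rᵢ.
Distances from the field point to each charge: r₁ = 1.07 m, r₂ = 0.894 m.
V = k[(1.95×10⁻⁶)/(1.07) + (-7.65×10⁻⁶)/(0.894)] = -6.05×10⁴ V.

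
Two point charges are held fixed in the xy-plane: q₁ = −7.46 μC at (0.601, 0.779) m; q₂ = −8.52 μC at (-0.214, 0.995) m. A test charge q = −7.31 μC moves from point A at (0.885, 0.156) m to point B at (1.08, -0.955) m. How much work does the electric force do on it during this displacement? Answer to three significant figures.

The work done by the electric force is W_field = −ΔU = −q(V_B − V_A) = q(V_A − V_B).
At A: distances to the source charges are 0.685 m, 1.38 m; V_A = Σ kqᵢ/rᵢ = -1.53×10⁵ V.
At B: distances to the source charges are 1.80 m, 2.34 m; V_B = Σ kqᵢ/rᵢ = -7.00×10⁴ V.
ΔV = V_B − V_A = 8.33×10⁴ V.
W_field = −qΔV = −(-7.31×10⁻⁶ C)(8.33×10⁴ V) = 0.609 J.

0.609 J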